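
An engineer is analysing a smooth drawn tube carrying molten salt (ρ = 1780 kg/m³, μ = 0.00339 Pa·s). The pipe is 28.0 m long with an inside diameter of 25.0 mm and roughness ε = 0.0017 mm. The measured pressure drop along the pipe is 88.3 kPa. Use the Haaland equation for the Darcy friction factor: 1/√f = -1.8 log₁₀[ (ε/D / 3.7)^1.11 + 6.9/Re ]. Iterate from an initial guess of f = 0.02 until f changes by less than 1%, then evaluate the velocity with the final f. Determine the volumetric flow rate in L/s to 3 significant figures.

Q ≈ 0.934 L/s

Rearranging Darcy-Weisbach: V = √(2·ΔP·D/(f·L·ρ)). With ε/D = 1.7e-06/0.025 = 6.8e-05, iterate starting from f = 0.02:
  f = 0.02 → V = √(2·8.83e+04·0.025/(0.02·28·1780)) = 2.105 m/s; Re = ρVD/μ = 2.763e+04; f → 0.02391
  f = 0.02391 → V = 1.925 m/s; Re = 2.527e+04; f → 0.02442
  f = 0.02442 → V = 1.905 m/s; Re = 2.5e+04; f → 0.02448
Converged (Δf/f < 1%). With the final f = 0.02448: V = √(2·8.83e+04·0.025/(0.02448·28·1780)) = 1.902 m/s.
Q = V·A = 1.902·(π/4·0.025²) = 0.0009337 m³/s = 0.934 L/s.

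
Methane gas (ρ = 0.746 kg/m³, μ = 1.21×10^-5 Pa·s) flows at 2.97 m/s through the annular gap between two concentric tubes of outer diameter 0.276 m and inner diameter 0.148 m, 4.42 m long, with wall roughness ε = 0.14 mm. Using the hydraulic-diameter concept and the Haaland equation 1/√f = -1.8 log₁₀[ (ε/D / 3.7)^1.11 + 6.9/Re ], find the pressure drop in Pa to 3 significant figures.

ΔP ≈ 3.07 Pa

Hydraulic diameter D_h = 4A/P = D_o - D_i = 0.276 - 0.148 = 0.128 m.
Re = ρVD_h/μ = 0.746·2.97·0.128/1.21e-05 = 2.344e+04.
ε/D_h = 0.00014/0.128 = 0.00109; Haaland gives 1/√f = -1.8 log₁₀[0.000121+0.000294] = 6.087, so f = 0.02699.
ΔP = f(L/D_h)(ρV²/2) = 0.02699·4.42/0.128·3.29 = 3.066 Pa.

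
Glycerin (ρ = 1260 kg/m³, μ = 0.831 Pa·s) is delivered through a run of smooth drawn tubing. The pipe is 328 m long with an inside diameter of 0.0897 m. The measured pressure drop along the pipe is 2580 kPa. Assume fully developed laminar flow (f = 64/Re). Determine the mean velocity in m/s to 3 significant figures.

V ≈ 2.38 m/s

For laminar flow, f = 64/Re with Re = ρVD/μ, so Darcy-Weisbach reduces to ΔP = 32μLV/D². Solving for V: V = ΔP·D²/(32μL) = 2.58e+06·(0.0897)²/(32·0.831·328) = 2.38 m/s.
Check: Re = ρVD/μ = 1260·2.38·0.0897/0.831 = 323.7 < 2300, so the laminar assumption holds.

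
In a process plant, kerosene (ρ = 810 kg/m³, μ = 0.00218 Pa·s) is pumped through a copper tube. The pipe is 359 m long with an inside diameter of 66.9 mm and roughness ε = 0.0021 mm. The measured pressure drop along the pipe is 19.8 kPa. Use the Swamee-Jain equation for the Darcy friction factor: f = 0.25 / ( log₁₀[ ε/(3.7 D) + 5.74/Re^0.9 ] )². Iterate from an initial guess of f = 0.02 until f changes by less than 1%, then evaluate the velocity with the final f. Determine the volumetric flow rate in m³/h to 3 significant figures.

Rearranging Darcy-Weisbach: V = √(2·ΔP·D/(f·L·ρ)). With ε/D = 2.1e-06/0.0669 = 3.14e-05, iterate starting from f = 0.02:
  f = 0.02 → V = √(2·1.98e+04·0.0669/(0.02·359·810)) = 0.6749 m/s; Re = ρVD/μ = 1.678e+04; f → 0.02706
  f = 0.02706 → V = 0.5802 m/s; Re = 1.442e+04; f → 0.02814
  f = 0.02814 → V = 0.569 m/s; Re = 1.414e+04; f → 0.02828
Converged (Δf/f < 1%). With the final f = 0.02828: V = √(2·1.98e+04·0.0669/(0.02828·359·810)) = 0.5676 m/s.
Q = V·A = 0.5676·(π/4·0.0669²) = 0.001995 m³/s = 7.18 m³/h.

Q ≈ 7.18 m³/h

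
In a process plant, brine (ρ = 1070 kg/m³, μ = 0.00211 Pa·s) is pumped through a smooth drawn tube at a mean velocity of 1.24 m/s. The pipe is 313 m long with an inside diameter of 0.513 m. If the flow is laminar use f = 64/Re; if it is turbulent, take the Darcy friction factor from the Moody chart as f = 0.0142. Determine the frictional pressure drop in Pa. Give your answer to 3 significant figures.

ΔP ≈ 7130 Pa

Reynolds number Re = ρVD/μ = 1070 · 1.24 · 0.513 / 0.00211 = 3.226e+05.
Re > 4000 → turbulent; use the Moody-chart value f = 0.0142.
Darcy-Weisbach: ΔP = f(L/D)(ρV²/2) = 0.0142·(313/0.513)·(1070·1.24²/2) = 0.0142·610.1·822.6 = 7127 Pa.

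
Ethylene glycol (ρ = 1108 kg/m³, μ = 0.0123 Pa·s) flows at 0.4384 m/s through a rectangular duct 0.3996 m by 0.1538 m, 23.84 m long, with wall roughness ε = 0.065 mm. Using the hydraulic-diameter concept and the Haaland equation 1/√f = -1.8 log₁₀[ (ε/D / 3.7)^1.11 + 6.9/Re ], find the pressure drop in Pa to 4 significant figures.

ΔP ≈ 369.6 Pa

Hydraulic diameter D_h = 4A/P = 4·(0.3996·0.1538)/(2·(0.3996+0.1538)) = 0.2458/1.107 = 0.2221 m.
Re = ρVD_h/μ = 1108·0.4384·0.2221/0.0123 = 8772.
ε/D_h = 6.5e-05/0.2221 = 0.000293; Haaland gives 1/√f = -1.8 log₁₀[2.8e-05+0.000787] = 5.56, so f = 0.03234.
ΔP = f(L/D_h)(ρV²/2) = 0.03234·23.84/0.2221·106.5 = 369.6 Pa.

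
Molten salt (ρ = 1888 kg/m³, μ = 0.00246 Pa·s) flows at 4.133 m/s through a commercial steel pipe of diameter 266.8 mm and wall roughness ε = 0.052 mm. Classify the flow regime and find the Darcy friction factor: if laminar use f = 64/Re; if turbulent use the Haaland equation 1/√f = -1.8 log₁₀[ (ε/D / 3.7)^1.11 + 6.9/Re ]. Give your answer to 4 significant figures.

f ≈ 0.01468

Re = ρVD/μ = 1888·4.133·0.2668/0.00246 = 8.463e+05.
Re > 4000 → turbulent. ε/D = 5.2e-05/0.2668 = 0.000195; Haaland: 1/√f = -1.8 log₁₀[1.78e-05 + 8.15e-06] = 8.254, so f = 0.01468.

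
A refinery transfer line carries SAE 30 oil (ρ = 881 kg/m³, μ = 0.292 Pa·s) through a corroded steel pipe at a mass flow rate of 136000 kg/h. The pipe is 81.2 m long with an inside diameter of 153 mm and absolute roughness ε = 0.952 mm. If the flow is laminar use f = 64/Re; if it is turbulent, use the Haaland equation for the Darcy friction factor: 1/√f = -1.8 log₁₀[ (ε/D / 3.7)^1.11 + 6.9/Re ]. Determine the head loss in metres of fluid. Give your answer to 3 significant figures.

ṁ = 136000 kg/h = 136000/3600 = 37.78 kg/s.
A = πD²/4 = π(0.153)²/4 = 0.01839 m²; mean velocity V = ṁ/(ρA) = 37.78/(881 · 0.01839) = 2.332 m/s.
Reynolds number Re = ρVD/μ = 881 · 2.332 · 0.153 / 0.292 = 1077.
Re < 2300 → laminar flow, so f = 64/Re = 64/1077 = 0.05944 (the turbulent correlation is not needed).
Darcy-Weisbach: ΔP = f(L/D)(ρV²/2) = 0.05944·(81.2/0.153)·(881·2.332²/2) = 0.05944·530.7·2396 = 7.56e+04 Pa.
Head loss h_f = ΔP/(ρg) = 7.56e+04/(881·9.81) = 8.75 m.

h_f ≈ 8.75 m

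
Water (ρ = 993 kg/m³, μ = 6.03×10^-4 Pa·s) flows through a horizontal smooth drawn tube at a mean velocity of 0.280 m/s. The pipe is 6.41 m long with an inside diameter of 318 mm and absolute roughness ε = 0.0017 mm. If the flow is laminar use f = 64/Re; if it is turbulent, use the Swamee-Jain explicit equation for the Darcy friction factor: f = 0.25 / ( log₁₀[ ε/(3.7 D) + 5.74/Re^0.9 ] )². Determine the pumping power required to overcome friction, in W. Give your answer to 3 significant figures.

P ≈ 0.289 W

Reynolds number Re = ρVD/μ = 993 · 0.28 · 0.318 / 0.000603 = 1.466e+05.
Re > 4000 → turbulent. Relative roughness ε/D = 1.7e-06/0.318 = 5.35e-06. Swamee-Jain: f = 0.25/(log₁₀[5.35e-06/3.7 + 5.74/1.466e+05^0.9])² = 0.25/(log₁₀[1.44e-06 + 0.000129])² = 0.25/(-3.886)² = 0.01656.
Darcy-Weisbach: ΔP = f(L/D)(ρV²/2) = 0.01656·(6.41/0.318)·(993·0.28²/2) = 0.01656·20.16·38.93 = 12.99 Pa.
Q = V·A = 0.28·0.07942 = 0.02224 m³/s.
Pumping power P = QΔP = 0.02224·12.99 = 0.2889 W = 0.289 W.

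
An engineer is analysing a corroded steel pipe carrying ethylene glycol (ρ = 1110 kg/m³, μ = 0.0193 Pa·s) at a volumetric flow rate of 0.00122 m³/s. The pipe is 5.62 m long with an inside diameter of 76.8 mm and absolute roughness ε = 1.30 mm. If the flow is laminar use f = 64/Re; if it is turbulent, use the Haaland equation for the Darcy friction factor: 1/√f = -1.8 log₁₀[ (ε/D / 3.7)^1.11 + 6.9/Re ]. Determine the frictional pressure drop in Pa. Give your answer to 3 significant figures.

Cross-sectional area A = πD²/4 = π(0.0768)²/4 = 0.004632 m²; mean velocity V = Q/A = 0.00122/0.004632 = 0.2634 m/s.
Reynolds number Re = ρVD/μ = 1110 · 0.2634 · 0.0768 / 0.0193 = 1163.
Re < 2300 → laminar flow, so f = 64/Re = 64/1163 = 0.05502 (the turbulent correlation is not needed).
Darcy-Weisbach: ΔP = f(L/D)(ρV²/2) = 0.05502·(5.62/0.0768)·(1110·0.2634²/2) = 0.05502·73.18·38.49 = 155 Pa.

ΔP ≈ 155 Pa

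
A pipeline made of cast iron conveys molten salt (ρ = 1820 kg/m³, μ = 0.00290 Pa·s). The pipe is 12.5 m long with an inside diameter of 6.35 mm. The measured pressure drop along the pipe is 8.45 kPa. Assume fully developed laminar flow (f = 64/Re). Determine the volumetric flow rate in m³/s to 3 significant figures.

For laminar flow, f = 64/Re with Re = ρVD/μ, so Darcy-Weisbach reduces to ΔP = 32μLV/D². Solving for V: V = ΔP·D²/(32μL) = 8450·(0.00635)²/(32·0.0029·12.5) = 0.2937 m/s.
Check: Re = ρVD/μ = 1820·0.2937·0.00635/0.0029 = 1171 < 2300, so the laminar assumption holds.
Q = V·A = 0.2937·(π/4·0.00635²) = 9.302e-06 m³/s = 9.30×10^-6 m³/s.

Q ≈ 9.30×10^-6 m³/s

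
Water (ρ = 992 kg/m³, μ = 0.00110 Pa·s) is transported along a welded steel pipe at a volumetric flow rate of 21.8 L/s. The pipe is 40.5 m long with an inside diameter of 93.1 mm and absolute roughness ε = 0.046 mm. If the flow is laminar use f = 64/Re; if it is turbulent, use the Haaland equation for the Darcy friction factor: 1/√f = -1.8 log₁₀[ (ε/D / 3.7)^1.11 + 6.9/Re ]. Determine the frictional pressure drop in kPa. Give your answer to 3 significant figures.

Q = 21.8 L/s = 21.8/1000 = 0.0218 m³/s.
Cross-sectional area A = πD²/4 = π(0.0931)²/4 = 0.006808 m²; mean velocity V = Q/A = 0.0218/0.006808 = 3.202 m/s.
Reynolds number Re = ρVD/μ = 992 · 3.202 · 0.0931 / 0.0011 = 2.689e+05.
Re > 4000 → turbulent. Relative roughness ε/D = 4.6e-05/0.0931 = 0.000494. Haaland: 1/√f = -1.8 log₁₀[(0.000494/3.7)^1.11 + 6.9/2.689e+05] = -1.8 log₁₀[5.01e-05 + 2.57e-05] = 7.417, so f = 0.01818.
Darcy-Weisbach: ΔP = f(L/D)(ρV²/2) = 0.01818·(40.5/0.0931)·(992·3.202²/2) = 0.01818·435·5086 = 4.022e+04 Pa.
ΔP = 4.022e+04 Pa = 40.2 kPa.

ΔP ≈ 40.2 kPa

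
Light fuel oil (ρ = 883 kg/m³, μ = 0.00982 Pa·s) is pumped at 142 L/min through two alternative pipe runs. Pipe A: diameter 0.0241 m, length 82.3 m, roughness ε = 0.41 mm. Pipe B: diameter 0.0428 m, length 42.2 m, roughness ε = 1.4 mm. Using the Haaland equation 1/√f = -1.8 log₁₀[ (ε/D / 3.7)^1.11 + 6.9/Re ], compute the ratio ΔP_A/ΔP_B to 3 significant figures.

Pipe A: V = Q/A = 0.002367/0.0004562 = 5.188 m/s; Re = 1.124e+04; ε/D = 0.017; Haaland → f = 0.04936; ΔP_A = f(L/D)(ρV²/2) = 2.003e+06 Pa.
Pipe B: V = Q/A = 0.002367/0.001439 = 1.645 m/s; Re = 6331; ε/D = 0.0327; Haaland → f = 0.06391; ΔP_B = f(L/D)(ρV²/2) = 7.528e+04 Pa.
ΔP_A/ΔP_B = 2.003e+06/7.528e+04 = 26.6.

ΔP_A/ΔP_B ≈ 26.6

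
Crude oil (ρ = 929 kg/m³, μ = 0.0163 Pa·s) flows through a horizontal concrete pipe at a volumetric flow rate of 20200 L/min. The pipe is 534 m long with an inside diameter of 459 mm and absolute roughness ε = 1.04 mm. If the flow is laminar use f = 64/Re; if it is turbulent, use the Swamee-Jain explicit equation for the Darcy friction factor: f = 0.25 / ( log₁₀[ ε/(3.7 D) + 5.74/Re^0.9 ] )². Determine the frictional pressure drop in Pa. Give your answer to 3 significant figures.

Q = 20200 L/min = 20200/60000 = 0.3367 m³/s.
Cross-sectional area A = πD²/4 = π(0.459)²/4 = 0.1655 m²; mean velocity V = Q/A = 0.3367/0.1655 = 2.035 m/s.
Reynolds number Re = ρVD/μ = 929 · 2.035 · 0.459 / 0.0163 = 5.323e+04.
Re > 4000 → turbulent. Relative roughness ε/D = 0.00104/0.459 = 0.00227. Swamee-Jain: f = 0.25/(log₁₀[0.00227/3.7 + 5.74/5.323e+04^0.9])² = 0.25/(log₁₀[0.000612 + 0.00032])² = 0.25/(-3.03)² = 0.02722.
Darcy-Weisbach: ΔP = f(L/D)(ρV²/2) = 0.02722·(534/0.459)·(929·2.035²/2) = 0.02722·1163·1923 = 6.09e+04 Pa.

ΔP ≈ 60900 Pa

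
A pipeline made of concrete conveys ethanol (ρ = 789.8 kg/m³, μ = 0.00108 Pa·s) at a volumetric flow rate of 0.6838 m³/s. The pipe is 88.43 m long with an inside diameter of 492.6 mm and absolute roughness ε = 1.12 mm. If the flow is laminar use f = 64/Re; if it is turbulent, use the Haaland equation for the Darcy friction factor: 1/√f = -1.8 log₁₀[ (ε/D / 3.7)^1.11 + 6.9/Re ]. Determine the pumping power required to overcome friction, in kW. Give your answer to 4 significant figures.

P ≈ 15.23 kW

Cross-sectional area A = πD²/4 = π(0.4926)²/4 = 0.1906 m²; mean velocity V = Q/A = 0.6838/0.1906 = 3.588 m/s.
Reynolds number Re = ρVD/μ = 789.8 · 3.588 · 0.4926 / 0.00108 = 1.293e+06.
Re > 4000 → turbulent. Relative roughness ε/D = 0.00112/0.4926 = 0.00227. Haaland: 1/√f = -1.8 log₁₀[(0.00227/3.7)^1.11 + 6.9/1.293e+06] = -1.8 log₁₀[0.000272 + 5.34e-06] = 6.401, so f = 0.0244.
Darcy-Weisbach: ΔP = f(L/D)(ρV²/2) = 0.0244·(88.43/0.4926)·(789.8·3.588²/2) = 0.0244·179.5·5084 = 2.227e+04 Pa.
Pumping power P = QΔP = 0.6838·2.227e+04 = 15229 W = 15.23 kW.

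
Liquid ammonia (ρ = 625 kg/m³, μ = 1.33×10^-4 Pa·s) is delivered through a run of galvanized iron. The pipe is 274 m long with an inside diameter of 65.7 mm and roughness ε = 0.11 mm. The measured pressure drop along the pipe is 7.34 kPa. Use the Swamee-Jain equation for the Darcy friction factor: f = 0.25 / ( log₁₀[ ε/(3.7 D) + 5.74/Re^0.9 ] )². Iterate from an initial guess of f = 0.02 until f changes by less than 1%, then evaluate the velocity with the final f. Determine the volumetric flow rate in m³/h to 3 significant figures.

Q ≈ 5.93 m³/h

Rearranging Darcy-Weisbach: V = √(2·ΔP·D/(f·L·ρ)). With ε/D = 0.00011/0.0657 = 0.00167, iterate starting from f = 0.02:
  f = 0.02 → V = √(2·7340·0.0657/(0.02·274·625)) = 0.5307 m/s; Re = ρVD/μ = 1.638e+05; f → 0.02374
  f = 0.02374 → V = 0.487 m/s; Re = 1.504e+05; f → 0.02385
Converged (Δf/f < 1%). With the final f = 0.02385: V = √(2·7340·0.0657/(0.02385·274·625)) = 0.486 m/s.
Q = V·A = 0.486·(π/4·0.0657²) = 0.001648 m³/s = 5.93 m³/h.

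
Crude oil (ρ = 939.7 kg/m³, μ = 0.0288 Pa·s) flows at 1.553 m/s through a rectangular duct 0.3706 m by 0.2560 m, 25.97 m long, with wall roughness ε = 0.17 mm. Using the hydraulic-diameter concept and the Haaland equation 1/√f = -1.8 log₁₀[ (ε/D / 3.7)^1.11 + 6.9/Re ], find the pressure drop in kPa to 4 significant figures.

Hydraulic diameter D_h = 4A/P = 4·(0.3706·0.256)/(2·(0.3706+0.256)) = 0.3795/1.253 = 0.3028 m.
Re = ρVD_h/μ = 939.7·1.553·0.3028/0.0288 = 1.534e+04.
ε/D_h = 0.00017/0.3028 = 0.000561; Haaland gives 1/√f = -1.8 log₁₀[5.77e-05+0.00045] = 5.93, so f = 0.02843.
ΔP = f(L/D_h)(ρV²/2) = 0.02843·25.97/0.3028·1133 = 2763 Pa.
ΔP = 2.763 kPa.

ΔP ≈ 2.763 kPa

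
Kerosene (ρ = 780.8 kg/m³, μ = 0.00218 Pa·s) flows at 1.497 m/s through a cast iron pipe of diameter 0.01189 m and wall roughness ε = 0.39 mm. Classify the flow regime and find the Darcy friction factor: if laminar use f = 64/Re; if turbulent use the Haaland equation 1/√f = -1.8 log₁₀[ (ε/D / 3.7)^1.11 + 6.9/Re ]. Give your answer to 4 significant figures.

f ≈ 0.06394

Re = ρVD/μ = 780.8·1.497·0.01189/0.00218 = 6375.
Re > 4000 → turbulent. ε/D = 0.00039/0.01189 = 0.0328; Haaland: 1/√f = -1.8 log₁₀[0.00527 + 0.00108] = 3.955, so f = 0.06394.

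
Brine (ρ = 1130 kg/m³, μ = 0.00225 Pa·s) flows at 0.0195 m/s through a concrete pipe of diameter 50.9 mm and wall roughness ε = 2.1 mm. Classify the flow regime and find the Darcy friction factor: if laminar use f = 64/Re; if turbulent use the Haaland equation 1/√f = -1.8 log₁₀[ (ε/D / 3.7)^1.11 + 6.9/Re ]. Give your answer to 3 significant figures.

Re = ρVD/μ = 1130·0.0195·0.0509/0.00225 = 498.5.
Re < 2300 → laminar, so f = 64/Re = 0.1284 (roughness is irrelevant in laminar flow).

f ≈ 0.128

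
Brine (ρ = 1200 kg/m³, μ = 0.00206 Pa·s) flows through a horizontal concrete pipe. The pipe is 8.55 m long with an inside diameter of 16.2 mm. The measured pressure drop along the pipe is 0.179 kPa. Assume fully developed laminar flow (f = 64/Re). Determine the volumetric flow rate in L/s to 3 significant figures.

For laminar flow, f = 64/Re with Re = ρVD/μ, so Darcy-Weisbach reduces to ΔP = 32μLV/D². Solving for V: V = ΔP·D²/(32μL) = 179·(0.0162)²/(32·0.00206·8.55) = 0.08335 m/s.
Check: Re = ρVD/μ = 1200·0.08335·0.0162/0.00206 = 786.6 < 2300, so the laminar assumption holds.
Q = V·A = 0.08335·(π/4·0.0162²) = 1.718e-05 m³/s = 0.0172 L/s.

Q ≈ 0.0172 L/s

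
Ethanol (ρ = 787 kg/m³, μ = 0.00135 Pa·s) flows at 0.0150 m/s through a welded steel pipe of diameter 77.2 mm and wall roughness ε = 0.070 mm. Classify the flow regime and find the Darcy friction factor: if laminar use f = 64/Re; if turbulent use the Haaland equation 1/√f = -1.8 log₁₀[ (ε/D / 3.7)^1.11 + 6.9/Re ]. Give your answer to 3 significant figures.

f ≈ 0.0948

Re = ρVD/μ = 787·0.015·0.0772/0.00135 = 675.1.
Re < 2300 → laminar, so f = 64/Re = 0.0948 (roughness is irrelevant in laminar flow).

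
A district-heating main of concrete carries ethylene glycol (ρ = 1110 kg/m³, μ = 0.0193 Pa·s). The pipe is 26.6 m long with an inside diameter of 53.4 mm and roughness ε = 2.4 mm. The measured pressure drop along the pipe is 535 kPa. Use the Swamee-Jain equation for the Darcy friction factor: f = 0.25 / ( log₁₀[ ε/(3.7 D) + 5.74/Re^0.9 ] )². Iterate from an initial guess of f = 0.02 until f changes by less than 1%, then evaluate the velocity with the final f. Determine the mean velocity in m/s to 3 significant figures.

V ≈ 5.24 m/s

Rearranging Darcy-Weisbach: V = √(2·ΔP·D/(f·L·ρ)). With ε/D = 0.0024/0.0534 = 0.0449, iterate starting from f = 0.02:
  f = 0.02 → V = √(2·5.35e+05·0.0534/(0.02·26.6·1110)) = 9.837 m/s; Re = ρVD/μ = 3.021e+04; f → 0.06948
  f = 0.06948 → V = 5.278 m/s; Re = 1.621e+04; f → 0.07048
  f = 0.07048 → V = 5.24 m/s; Re = 1.609e+04; f → 0.0705
Converged (Δf/f < 1%). With the final f = 0.0705: V = √(2·5.35e+05·0.0534/(0.0705·26.6·1110)) = 5.239 m/s.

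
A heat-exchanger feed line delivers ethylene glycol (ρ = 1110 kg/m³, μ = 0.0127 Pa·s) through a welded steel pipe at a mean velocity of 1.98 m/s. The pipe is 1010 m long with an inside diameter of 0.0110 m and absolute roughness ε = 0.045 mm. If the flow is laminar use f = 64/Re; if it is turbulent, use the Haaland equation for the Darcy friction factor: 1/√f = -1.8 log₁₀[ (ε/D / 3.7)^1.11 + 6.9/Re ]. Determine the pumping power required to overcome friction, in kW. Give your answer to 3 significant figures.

Reynolds number Re = ρVD/μ = 1110 · 1.98 · 0.011 / 0.0127 = 1904.
Re < 2300 → laminar flow, so f = 64/Re = 64/1904 = 0.03362 (the turbulent correlation is not needed).
Darcy-Weisbach: ΔP = f(L/D)(ρV²/2) = 0.03362·(1010/0.011)·(1110·1.98²/2) = 0.03362·9.182e+04·2176 = 6.717e+06 Pa.
Q = V·A = 1.98·9.503e-05 = 0.0001882 m³/s.
Pumping power P = QΔP = 0.0001882·6.717e+06 = 1264 W = 1.26 kW.

P ≈ 1.26 kW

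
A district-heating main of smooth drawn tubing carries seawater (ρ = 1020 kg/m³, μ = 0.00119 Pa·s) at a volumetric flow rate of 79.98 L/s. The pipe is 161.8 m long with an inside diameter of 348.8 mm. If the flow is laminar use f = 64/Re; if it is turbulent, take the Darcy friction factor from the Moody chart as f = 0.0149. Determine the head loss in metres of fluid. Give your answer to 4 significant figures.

Q = 79.98 L/s = 79.98/1000 = 0.07998 m³/s.
Cross-sectional area A = πD²/4 = π(0.3488)²/4 = 0.09555 m²; mean velocity V = Q/A = 0.07998/0.09555 = 0.837 m/s.
Reynolds number Re = ρVD/μ = 1020 · 0.837 · 0.3488 / 0.00119 = 2.502e+05.
Re > 4000 → turbulent; use the Moody-chart value f = 0.0149.
Darcy-Weisbach: ΔP = f(L/D)(ρV²/2) = 0.0149·(161.8/0.3488)·(1020·0.837²/2) = 0.0149·463.9·357.3 = 2470 Pa.
Head loss h_f = ΔP/(ρg) = 2470/(1020·9.81) = 0.2468 m.

h_f ≈ 0.2468 m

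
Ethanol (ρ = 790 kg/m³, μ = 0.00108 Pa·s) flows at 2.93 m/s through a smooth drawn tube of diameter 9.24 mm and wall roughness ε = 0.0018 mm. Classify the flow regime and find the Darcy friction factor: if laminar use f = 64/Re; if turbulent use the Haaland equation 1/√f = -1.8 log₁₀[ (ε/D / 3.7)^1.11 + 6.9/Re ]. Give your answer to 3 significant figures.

f ≈ 0.0261

Re = ρVD/μ = 790·2.93·0.00924/0.00108 = 1.98e+04.
Re > 4000 → turbulent. ε/D = 1.8e-06/0.00924 = 0.000195; Haaland: 1/√f = -1.8 log₁₀[1.78e-05 + 0.000348] = 6.185, so f = 0.02614.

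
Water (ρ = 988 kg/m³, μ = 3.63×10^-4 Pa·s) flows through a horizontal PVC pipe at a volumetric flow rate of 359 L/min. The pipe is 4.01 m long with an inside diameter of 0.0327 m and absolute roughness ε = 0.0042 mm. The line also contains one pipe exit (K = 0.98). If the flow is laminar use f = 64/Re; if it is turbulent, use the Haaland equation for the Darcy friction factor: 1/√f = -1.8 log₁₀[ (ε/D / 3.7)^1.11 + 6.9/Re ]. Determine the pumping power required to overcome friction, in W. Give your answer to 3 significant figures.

P ≈ 409 W

Q = 359 L/min = 359/60000 = 0.005983 m³/s.
Cross-sectional area A = πD²/4 = π(0.0327)²/4 = 0.0008398 m²; mean velocity V = Q/A = 0.005983/0.0008398 = 7.125 m/s.
Reynolds number Re = ρVD/μ = 988 · 7.125 · 0.0327 / 0.000363 = 6.341e+05.
Re > 4000 → turbulent. Relative roughness ε/D = 4.2e-06/0.0327 = 0.000128. Haaland: 1/√f = -1.8 log₁₀[(0.000128/3.7)^1.11 + 6.9/6.341e+05] = -1.8 log₁₀[1.12e-05 + 1.09e-05] = 8.38, so f = 0.01424.
Total minor-loss coefficient ΣK = 1·0.98 = 0.98.
ΔP = [f·L/D + ΣK]·(ρV²/2) = [0.01424·4.01/0.0327 + 0.98]·(988·7.125²/2) = [1.746 + 0.98]·2.508e+04 = 6.836e+04 Pa.
Pumping power P = QΔP = 0.005983·6.836e+04 = 409.0 W = 409 W.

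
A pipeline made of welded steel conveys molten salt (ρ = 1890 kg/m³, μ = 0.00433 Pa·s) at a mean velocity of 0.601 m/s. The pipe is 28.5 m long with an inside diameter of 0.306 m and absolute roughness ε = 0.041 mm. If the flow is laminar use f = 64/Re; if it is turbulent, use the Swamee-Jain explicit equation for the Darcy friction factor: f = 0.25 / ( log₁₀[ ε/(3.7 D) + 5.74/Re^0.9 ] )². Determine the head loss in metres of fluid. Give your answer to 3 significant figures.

Reynolds number Re = ρVD/μ = 1890 · 0.601 · 0.306 / 0.00433 = 8.027e+04.
Re > 4000 → turbulent. Relative roughness ε/D = 4.1e-05/0.306 = 0.000134. Swamee-Jain: f = 0.25/(log₁₀[0.000134/3.7 + 5.74/8.027e+04^0.9])² = 0.25/(log₁₀[3.62e-05 + 0.000221])² = 0.25/(-3.589)² = 0.0194.
Darcy-Weisbach: ΔP = f(L/D)(ρV²/2) = 0.0194·(28.5/0.306)·(1890·0.601²/2) = 0.0194·93.14·341.3 = 616.9 Pa.
Head loss h_f = ΔP/(ρg) = 616.9/(1890·9.81) = 0.0333 m.

h_f ≈ 0.0333 m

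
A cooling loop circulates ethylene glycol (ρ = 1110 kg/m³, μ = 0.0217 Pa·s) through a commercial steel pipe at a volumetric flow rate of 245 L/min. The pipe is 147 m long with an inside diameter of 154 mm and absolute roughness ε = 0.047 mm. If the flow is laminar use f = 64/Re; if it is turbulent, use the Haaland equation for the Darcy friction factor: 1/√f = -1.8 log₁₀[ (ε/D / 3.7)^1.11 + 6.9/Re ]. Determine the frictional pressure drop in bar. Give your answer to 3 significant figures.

Q = 245 L/min = 245/60000 = 0.004083 m³/s.
Cross-sectional area A = πD²/4 = π(0.154)²/4 = 0.01863 m²; mean velocity V = Q/A = 0.004083/0.01863 = 0.2192 m/s.
Reynolds number Re = ρVD/μ = 1110 · 0.2192 · 0.154 / 0.0217 = 1727.
Re < 2300 → laminar flow, so f = 64/Re = 64/1727 = 0.03706 (the turbulent correlation is not needed).
Darcy-Weisbach: ΔP = f(L/D)(ρV²/2) = 0.03706·(147/0.154)·(1110·0.2192²/2) = 0.03706·954.5·26.67 = 943.6 Pa.
ΔP = 943.6 Pa = 0.00944 bar.

ΔP ≈ 0.00944 bar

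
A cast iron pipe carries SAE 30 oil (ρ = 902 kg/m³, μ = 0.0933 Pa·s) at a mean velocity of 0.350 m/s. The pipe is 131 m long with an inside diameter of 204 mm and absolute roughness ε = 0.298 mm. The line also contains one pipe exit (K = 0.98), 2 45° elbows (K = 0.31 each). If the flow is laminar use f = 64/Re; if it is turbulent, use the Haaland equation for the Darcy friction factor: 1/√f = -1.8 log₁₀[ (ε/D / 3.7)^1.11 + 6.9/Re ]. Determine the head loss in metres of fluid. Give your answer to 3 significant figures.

Reynolds number Re = ρVD/μ = 902 · 0.35 · 0.204 / 0.0933 = 690.3.
Re < 2300 → laminar flow, so f = 64/Re = 64/690.3 = 0.09272 (the turbulent correlation is not needed).
Total minor-loss coefficient ΣK = 1·0.98 + 2·0.31 = 1.6.
ΔP = [f·L/D + ΣK]·(ρV²/2) = [0.09272·131/0.204 + 1.6]·(902·0.35²/2) = [59.54 + 1.6]·55.25 = 3378 Pa.
Head loss h_f = ΔP/(ρg) = 3378/(902·9.81) = 0.382 m.

h_f ≈ 0.382 m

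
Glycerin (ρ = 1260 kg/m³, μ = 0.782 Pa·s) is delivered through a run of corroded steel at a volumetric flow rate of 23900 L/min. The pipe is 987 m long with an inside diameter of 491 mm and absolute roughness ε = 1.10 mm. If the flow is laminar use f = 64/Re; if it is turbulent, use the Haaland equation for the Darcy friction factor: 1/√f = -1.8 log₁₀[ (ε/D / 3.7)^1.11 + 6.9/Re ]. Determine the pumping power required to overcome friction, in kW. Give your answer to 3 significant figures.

P ≈ 85.9 kW

Q = 23900 L/min = 23900/60000 = 0.3983 m³/s.
Cross-sectional area A = πD²/4 = π(0.491)²/4 = 0.1893 m²; mean velocity V = Q/A = 0.3983/0.1893 = 2.104 m/s.
Reynolds number Re = ρVD/μ = 1260 · 2.104 · 0.491 / 0.782 = 1664.
Re < 2300 → laminar flow, so f = 64/Re = 64/1664 = 0.03845 (the turbulent correlation is not needed).
Darcy-Weisbach: ΔP = f(L/D)(ρV²/2) = 0.03845·(987/0.491)·(1260·2.104²/2) = 0.03845·2010·2788 = 2.155e+05 Pa.
Pumping power P = QΔP = 0.3983·2.155e+05 = 85850 W = 85.9 kW.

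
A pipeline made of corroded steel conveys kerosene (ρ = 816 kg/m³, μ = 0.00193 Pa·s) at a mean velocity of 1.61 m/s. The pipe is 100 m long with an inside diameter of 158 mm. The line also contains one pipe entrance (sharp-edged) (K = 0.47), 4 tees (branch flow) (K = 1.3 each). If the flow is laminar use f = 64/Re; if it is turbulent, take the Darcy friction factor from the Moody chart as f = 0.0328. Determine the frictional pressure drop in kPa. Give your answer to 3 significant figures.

Reynolds number Re = ρVD/μ = 816 · 1.61 · 0.158 / 0.00193 = 1.076e+05.
Re > 4000 → turbulent; use the Moody-chart value f = 0.0328.
Total minor-loss coefficient ΣK = 1·0.47 + 4·1.3 = 5.67.
ΔP = [f·L/D + ΣK]·(ρV²/2) = [0.0328·100/0.158 + 5.67]·(816·1.61²/2) = [20.76 + 5.67]·1058 = 2.795e+04 Pa.
ΔP = 2.795e+04 Pa = 28.0 kPa.

ΔP ≈ 28.0 kPa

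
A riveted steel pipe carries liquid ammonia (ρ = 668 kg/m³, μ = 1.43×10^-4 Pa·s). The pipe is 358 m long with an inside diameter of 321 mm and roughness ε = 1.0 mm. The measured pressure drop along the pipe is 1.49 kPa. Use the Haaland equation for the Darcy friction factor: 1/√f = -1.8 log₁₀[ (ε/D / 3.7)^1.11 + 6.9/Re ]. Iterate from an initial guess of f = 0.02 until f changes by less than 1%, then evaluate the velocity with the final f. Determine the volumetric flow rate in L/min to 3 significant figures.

Q ≈ 1880 L/min

Rearranging Darcy-Weisbach: V = √(2·ΔP·D/(f·L·ρ)). With ε/D = 0.001/0.321 = 0.00312, iterate starting from f = 0.02:
  f = 0.02 → V = √(2·1490·0.321/(0.02·358·668)) = 0.4472 m/s; Re = ρVD/μ = 6.706e+05; f → 0.02668
  f = 0.02668 → V = 0.3872 m/s; Re = 5.807e+05; f → 0.0267
Converged (Δf/f < 1%). With the final f = 0.0267: V = √(2·1490·0.321/(0.0267·358·668)) = 0.387 m/s.
Q = V·A = 0.387·(π/4·0.321²) = 0.03132 m³/s = 1880 L/min.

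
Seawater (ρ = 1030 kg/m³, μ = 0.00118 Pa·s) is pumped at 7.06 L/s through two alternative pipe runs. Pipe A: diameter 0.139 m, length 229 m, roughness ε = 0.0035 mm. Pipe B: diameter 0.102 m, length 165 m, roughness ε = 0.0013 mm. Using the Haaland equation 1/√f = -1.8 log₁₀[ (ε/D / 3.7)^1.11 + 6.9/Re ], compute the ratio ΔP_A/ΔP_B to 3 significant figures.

Pipe A: V = Q/A = 0.00706/0.01517 = 0.4652 m/s; Re = 5.645e+04; ε/D = 2.52e-05; Haaland → f = 0.02023; ΔP_A = f(L/D)(ρV²/2) = 3715 Pa.
Pipe B: V = Q/A = 0.00706/0.008171 = 0.864 m/s; Re = 7.693e+04; ε/D = 1.27e-05; Haaland → f = 0.01888; ΔP_B = f(L/D)(ρV²/2) = 1.174e+04 Pa.
ΔP_A/ΔP_B = 3715/1.174e+04 = 0.316.

ΔP_A/ΔP_B ≈ 0.316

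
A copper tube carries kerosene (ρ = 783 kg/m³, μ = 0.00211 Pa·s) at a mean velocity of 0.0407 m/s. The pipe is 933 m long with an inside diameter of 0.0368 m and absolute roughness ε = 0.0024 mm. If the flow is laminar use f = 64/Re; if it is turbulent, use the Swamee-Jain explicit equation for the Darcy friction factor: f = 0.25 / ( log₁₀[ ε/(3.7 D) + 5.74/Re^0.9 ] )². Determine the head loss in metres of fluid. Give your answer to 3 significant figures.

Reynolds number Re = ρVD/μ = 783 · 0.0407 · 0.0368 / 0.00211 = 555.8.
Re < 2300 → laminar flow, so f = 64/Re = 64/555.8 = 0.1151 (the turbulent correlation is not needed).
Darcy-Weisbach: ΔP = f(L/D)(ρV²/2) = 0.1151·(933/0.0368)·(783·0.0407²/2) = 0.1151·2.535e+04·0.6485 = 1893 Pa.
Head loss h_f = ΔP/(ρg) = 1893/(783·9.81) = 0.246 m.

h_f ≈ 0.246 m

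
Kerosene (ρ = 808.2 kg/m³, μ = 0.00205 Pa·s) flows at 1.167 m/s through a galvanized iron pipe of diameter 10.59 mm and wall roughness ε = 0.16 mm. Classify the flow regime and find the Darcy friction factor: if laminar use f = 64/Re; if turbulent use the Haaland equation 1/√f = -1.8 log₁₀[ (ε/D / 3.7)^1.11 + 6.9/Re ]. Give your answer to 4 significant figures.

f ≈ 0.05192

Re = ρVD/μ = 808.2·1.167·0.01059/0.00205 = 4872.
Re > 4000 → turbulent. ε/D = 0.00016/0.01059 = 0.0151; Haaland: 1/√f = -1.8 log₁₀[0.00223 + 0.00142] = 4.389, so f = 0.05192.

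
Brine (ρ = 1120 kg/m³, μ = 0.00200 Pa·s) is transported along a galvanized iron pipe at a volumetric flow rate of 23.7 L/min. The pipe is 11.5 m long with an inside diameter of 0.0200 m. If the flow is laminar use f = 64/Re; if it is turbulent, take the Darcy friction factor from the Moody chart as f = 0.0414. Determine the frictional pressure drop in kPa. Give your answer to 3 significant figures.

ΔP ≈ 21.1 kPa

Q = 23.7 L/min = 23.7/60000 = 0.000395 m³/s.
Cross-sectional area A = πD²/4 = π(0.02)²/4 = 0.0003142 m²; mean velocity V = Q/A = 0.000395/0.0003142 = 1.257 m/s.
Reynolds number Re = ρVD/μ = 1120 · 1.257 · 0.02 / 0.002 = 1.408e+04.
Re > 4000 → turbulent; use the Moody-chart value f = 0.0414.
Darcy-Weisbach: ΔP = f(L/D)(ρV²/2) = 0.0414·(11.5/0.02)·(1120·1.257²/2) = 0.0414·575·885.3 = 2.107e+04 Pa.
ΔP = 2.107e+04 Pa = 21.1 kPa.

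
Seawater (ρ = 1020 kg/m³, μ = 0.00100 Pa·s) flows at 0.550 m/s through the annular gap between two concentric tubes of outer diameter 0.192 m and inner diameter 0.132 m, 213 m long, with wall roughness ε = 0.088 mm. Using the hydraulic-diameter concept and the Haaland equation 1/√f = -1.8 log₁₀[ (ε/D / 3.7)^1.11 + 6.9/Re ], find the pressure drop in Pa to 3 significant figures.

ΔP ≈ 14400 Pa

Hydraulic diameter D_h = 4A/P = D_o - D_i = 0.192 - 0.132 = 0.06 m.
Re = ρVD_h/μ = 1020·0.55·0.06/0.001 = 3.366e+04.
ε/D_h = 8.8e-05/0.06 = 0.00147; Haaland gives 1/√f = -1.8 log₁₀[0.000167+0.000205] = 6.172, so f = 0.02625.
ΔP = f(L/D_h)(ρV²/2) = 0.02625·213/0.06·154.3 = 1.438e+04 Pa.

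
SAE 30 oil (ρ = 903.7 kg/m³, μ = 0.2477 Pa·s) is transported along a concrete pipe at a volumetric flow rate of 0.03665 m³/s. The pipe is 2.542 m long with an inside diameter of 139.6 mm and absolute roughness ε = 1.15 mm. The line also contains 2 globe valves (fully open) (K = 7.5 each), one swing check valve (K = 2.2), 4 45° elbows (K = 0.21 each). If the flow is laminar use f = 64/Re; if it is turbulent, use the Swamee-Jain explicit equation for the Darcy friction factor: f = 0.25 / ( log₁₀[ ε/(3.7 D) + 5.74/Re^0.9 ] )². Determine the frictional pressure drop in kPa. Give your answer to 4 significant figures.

ΔP ≈ 49.21 kPa

Cross-sectional area A = πD²/4 = π(0.1396)²/4 = 0.01531 m²; mean velocity V = Q/A = 0.03665/0.01531 = 2.394 m/s.
Reynolds number Re = ρVD/μ = 903.7 · 2.394 · 0.1396 / 0.248 = 1220.
Re < 2300 → laminar flow, so f = 64/Re = 64/1220 = 0.05248 (the turbulent correlation is not needed).
Total minor-loss coefficient ΣK = 2·7.5 + 1·2.2 + 4·0.21 = 18.
ΔP = [f·L/D + ΣK]·(ρV²/2) = [0.05248·2.542/0.1396 + 18]·(903.7·2.394²/2) = [0.9556 + 18]·2591 = 4.921e+04 Pa.
ΔP = 4.921e+04 Pa = 49.21 kPa.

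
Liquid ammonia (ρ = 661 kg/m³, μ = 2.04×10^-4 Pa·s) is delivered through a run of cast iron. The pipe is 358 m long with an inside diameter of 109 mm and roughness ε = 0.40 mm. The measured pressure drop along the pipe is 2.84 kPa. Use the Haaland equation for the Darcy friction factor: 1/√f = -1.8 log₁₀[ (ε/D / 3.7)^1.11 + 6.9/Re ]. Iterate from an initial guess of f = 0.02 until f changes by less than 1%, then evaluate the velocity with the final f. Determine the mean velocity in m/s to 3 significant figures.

Rearranging Darcy-Weisbach: V = √(2·ΔP·D/(f·L·ρ)). With ε/D = 0.0004/0.109 = 0.00367, iterate starting from f = 0.02:
  f = 0.02 → V = √(2·2840·0.109/(0.02·358·661)) = 0.3617 m/s; Re = ρVD/μ = 1.277e+05; f → 0.02858
  f = 0.02858 → V = 0.3025 m/s; Re = 1.069e+05; f → 0.02874
Converged (Δf/f < 1%). With the final f = 0.02874: V = √(2·2840·0.109/(0.02874·358·661)) = 0.3017 m/s.

V ≈ 0.302 m/s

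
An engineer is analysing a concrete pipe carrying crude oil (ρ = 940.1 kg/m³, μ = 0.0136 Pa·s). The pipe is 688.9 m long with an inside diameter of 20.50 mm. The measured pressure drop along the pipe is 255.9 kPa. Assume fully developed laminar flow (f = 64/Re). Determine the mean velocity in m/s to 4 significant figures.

V ≈ 0.3587 m/s

For laminar flow, f = 64/Re with Re = ρVD/μ, so Darcy-Weisbach reduces to ΔP = 32μLV/D². Solving for V: V = ΔP·D²/(32μL) = 2.559e+05·(0.0205)²/(32·0.0136·688.9) = 0.3587 m/s.
Check: Re = ρVD/μ = 940.1·0.3587·0.0205/0.0136 = 508.3 < 2300, so the laminar assumption holds.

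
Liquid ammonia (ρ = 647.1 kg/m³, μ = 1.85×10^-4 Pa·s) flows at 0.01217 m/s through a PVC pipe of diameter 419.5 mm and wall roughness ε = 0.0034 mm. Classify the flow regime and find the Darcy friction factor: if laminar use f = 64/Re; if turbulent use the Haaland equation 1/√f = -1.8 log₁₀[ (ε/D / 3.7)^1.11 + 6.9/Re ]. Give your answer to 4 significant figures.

Re = ρVD/μ = 647.1·0.01217·0.4195/0.000185 = 1.786e+04.
Re > 4000 → turbulent. ε/D = 3.4e-06/0.4195 = 8.1e-06; Haaland: 1/√f = -1.8 log₁₀[5.22e-07 + 0.000386] = 6.142, so f = 0.02651.

f ≈ 0.02651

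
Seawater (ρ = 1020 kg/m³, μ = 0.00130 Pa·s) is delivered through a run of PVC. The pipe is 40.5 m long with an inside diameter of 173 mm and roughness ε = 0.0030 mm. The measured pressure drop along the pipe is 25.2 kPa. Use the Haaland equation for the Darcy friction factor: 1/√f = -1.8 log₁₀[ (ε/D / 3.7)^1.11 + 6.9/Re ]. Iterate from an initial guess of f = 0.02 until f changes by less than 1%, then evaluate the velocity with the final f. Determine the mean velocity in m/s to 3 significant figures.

V ≈ 4.02 m/s

Rearranging Darcy-Weisbach: V = √(2·ΔP·D/(f·L·ρ)). With ε/D = 3e-06/0.173 = 1.73e-05, iterate starting from f = 0.02:
  f = 0.02 → V = √(2·2.52e+04·0.173/(0.02·40.5·1020)) = 3.249 m/s; Re = ρVD/μ = 4.41e+05; f → 0.01355
  f = 0.01355 → V = 3.947 m/s; Re = 5.358e+05; f → 0.01312
  f = 0.01312 → V = 4.012 m/s; Re = 5.445e+05; f → 0.01308
Converged (Δf/f < 1%). With the final f = 0.01308: V = √(2·2.52e+04·0.173/(0.01308·40.5·1020)) = 4.017 m/s.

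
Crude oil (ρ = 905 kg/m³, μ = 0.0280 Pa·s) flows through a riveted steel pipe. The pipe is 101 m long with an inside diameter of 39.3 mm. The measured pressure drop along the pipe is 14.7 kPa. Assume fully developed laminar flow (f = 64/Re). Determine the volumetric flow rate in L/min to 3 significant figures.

For laminar flow, f = 64/Re with Re = ρVD/μ, so Darcy-Weisbach reduces to ΔP = 32μLV/D². Solving for V: V = ΔP·D²/(32μL) = 1.47e+04·(0.0393)²/(32·0.028·101) = 0.2509 m/s.
Check: Re = ρVD/μ = 905·0.2509·0.0393/0.028 = 318.7 < 2300, so the laminar assumption holds.
Q = V·A = 0.2509·(π/4·0.0393²) = 0.0003043 m³/s = 18.3 L/min.

Q ≈ 18.3 L/min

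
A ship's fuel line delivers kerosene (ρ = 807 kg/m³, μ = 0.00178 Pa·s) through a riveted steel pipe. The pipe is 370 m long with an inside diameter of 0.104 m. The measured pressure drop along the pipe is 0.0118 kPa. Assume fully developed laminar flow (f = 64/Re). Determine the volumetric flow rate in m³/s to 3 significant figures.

Q ≈ 5.14×10^-5 m³/s

For laminar flow, f = 64/Re with Re = ρVD/μ, so Darcy-Weisbach reduces to ΔP = 32μLV/D². Solving for V: V = ΔP·D²/(32μL) = 11.8·(0.104)²/(32·0.00178·370) = 0.006056 m/s.
Check: Re = ρVD/μ = 807·0.006056·0.104/0.00178 = 285.5 < 2300, so the laminar assumption holds.
Q = V·A = 0.006056·(π/4·0.104²) = 5.144e-05 m³/s = 5.14×10^-5 m³/s.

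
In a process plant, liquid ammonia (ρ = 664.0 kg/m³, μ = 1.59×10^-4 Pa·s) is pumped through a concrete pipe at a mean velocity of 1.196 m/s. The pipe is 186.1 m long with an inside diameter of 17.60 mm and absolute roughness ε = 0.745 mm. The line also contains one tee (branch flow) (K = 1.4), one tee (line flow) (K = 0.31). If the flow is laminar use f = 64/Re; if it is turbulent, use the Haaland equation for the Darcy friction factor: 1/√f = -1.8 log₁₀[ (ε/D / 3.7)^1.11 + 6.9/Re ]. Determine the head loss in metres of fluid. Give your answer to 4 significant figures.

Reynolds number Re = ρVD/μ = 664 · 1.196 · 0.0176 / 0.000159 = 8.791e+04.
Re > 4000 → turbulent. Relative roughness ε/D = 0.000745/0.0176 = 0.0423. Haaland: 1/√f = -1.8 log₁₀[(0.0423/3.7)^1.11 + 6.9/8.791e+04] = -1.8 log₁₀[0.007 + 7.85e-05] = 3.871, so f = 0.06675.
Total minor-loss coefficient ΣK = 1·1.4 + 1·0.31 = 1.71.
ΔP = [f·L/D + ΣK]·(ρV²/2) = [0.06675·186.1/0.0176 + 1.71]·(664·1.196²/2) = [705.8 + 1.71]·474.9 = 3.36e+05 Pa.
Head loss h_f = ΔP/(ρg) = 3.36e+05/(664·9.81) = 51.58 m.

h_f ≈ 51.58 m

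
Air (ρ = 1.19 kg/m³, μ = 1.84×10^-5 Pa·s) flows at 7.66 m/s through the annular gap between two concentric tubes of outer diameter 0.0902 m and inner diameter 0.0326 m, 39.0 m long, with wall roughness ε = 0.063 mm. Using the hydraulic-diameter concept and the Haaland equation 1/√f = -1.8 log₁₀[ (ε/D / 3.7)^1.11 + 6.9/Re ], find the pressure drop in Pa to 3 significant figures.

Hydraulic diameter D_h = 4A/P = D_o - D_i = 0.0902 - 0.0326 = 0.0576 m.
Re = ρVD_h/μ = 1.19·7.66·0.0576/1.84e-05 = 2.854e+04.
ε/D_h = 6.3e-05/0.0576 = 0.00109; Haaland gives 1/√f = -1.8 log₁₀[0.000121+0.000242] = 6.193, so f = 0.02608.
ΔP = f(L/D_h)(ρV²/2) = 0.02608·39/0.0576·34.91 = 616.4 Pa.

ΔP ≈ 616 Pa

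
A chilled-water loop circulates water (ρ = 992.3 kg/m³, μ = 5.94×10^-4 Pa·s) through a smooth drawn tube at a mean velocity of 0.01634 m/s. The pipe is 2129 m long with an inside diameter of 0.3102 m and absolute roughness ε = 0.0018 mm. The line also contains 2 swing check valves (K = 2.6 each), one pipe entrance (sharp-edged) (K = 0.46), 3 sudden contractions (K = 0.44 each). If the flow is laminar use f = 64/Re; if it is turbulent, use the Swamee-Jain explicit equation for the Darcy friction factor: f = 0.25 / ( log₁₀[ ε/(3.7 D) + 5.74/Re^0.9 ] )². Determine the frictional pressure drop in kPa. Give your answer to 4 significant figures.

ΔP ≈ 0.03043 kPa

Reynolds number Re = ρVD/μ = 992.3 · 0.01634 · 0.3102 / 0.000594 = 8467.
Re > 4000 → turbulent. Relative roughness ε/D = 1.8e-06/0.3102 = 5.8e-06. Swamee-Jain: f = 0.25/(log₁₀[5.8e-06/3.7 + 5.74/8467^0.9])² = 0.25/(log₁₀[1.57e-06 + 0.00167])² = 0.25/(-2.776)² = 0.03245.
Total minor-loss coefficient ΣK = 2·2.6 + 1·0.46 + 3·0.44 = 6.98.
ΔP = [f·L/D + ΣK]·(ρV²/2) = [0.03245·2129/0.3102 + 6.98]·(992.3·0.01634²/2) = [222.7 + 6.98]·0.1325 = 30.43 Pa.
ΔP = 30.43 Pa = 0.03043 kPa.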